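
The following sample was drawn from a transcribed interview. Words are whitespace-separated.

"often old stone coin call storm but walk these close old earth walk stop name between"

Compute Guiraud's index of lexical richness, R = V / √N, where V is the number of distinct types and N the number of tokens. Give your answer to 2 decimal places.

N = 16, V = 14.
√N = 4.000000
R = 14 / 4.000000 = 3.50

3.50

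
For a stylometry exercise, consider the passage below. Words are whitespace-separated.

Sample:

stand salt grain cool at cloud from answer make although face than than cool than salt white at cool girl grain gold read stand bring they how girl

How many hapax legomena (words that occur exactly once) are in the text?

Frequencies: cool:3, than:3, stand:2, salt:2, grain:2, at:2, girl:2, cloud:1, from:1, answer:1, make:1, although:1, face:1, white:1, gold:1, read:1, bring:1, they:1, how:1
Hapax (freq=1): although, answer, bring, cloud, face, from, gold, how, make, read, they, white

12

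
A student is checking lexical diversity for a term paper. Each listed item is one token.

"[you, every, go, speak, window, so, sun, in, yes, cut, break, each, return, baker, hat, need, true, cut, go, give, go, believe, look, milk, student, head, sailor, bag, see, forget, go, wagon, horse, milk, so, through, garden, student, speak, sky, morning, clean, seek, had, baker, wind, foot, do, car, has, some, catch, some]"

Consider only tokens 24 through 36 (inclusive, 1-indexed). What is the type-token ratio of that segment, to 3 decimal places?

0.923

Segment tokens 24–36: milk, student, head, sailor, bag, see, forget, go, wagon, horse, milk, so, through
Segment N = 13, segment V = 12.
TTR = 12 / 13 = 0.923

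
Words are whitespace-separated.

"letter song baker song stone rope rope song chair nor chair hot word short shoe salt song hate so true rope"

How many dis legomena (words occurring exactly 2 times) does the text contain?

1

Frequencies: song:4, rope:3, chair:2, letter:1, baker:1, stone:1, nor:1, hot:1, word:1, short:1, shoe:1, salt:1, hate:1, so:1, true:1
Words with frequency 2: chair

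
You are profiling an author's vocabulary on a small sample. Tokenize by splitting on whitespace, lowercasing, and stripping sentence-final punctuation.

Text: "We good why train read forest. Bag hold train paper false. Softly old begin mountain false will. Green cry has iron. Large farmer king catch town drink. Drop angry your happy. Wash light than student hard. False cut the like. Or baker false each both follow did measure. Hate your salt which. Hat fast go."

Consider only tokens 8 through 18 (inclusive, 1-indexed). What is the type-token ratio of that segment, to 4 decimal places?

Segment tokens 8–18: hold, train, paper, false, softly, old, begin, mountain, false, will, green
Segment N = 11, segment V = 10.
TTR = 10 / 11 = 0.9091

0.9091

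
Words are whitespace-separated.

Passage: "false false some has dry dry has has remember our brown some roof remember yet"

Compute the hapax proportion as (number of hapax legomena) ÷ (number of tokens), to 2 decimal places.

Frequencies: has:3, false:2, some:2, dry:2, remember:2, our:1, brown:1, roof:1, yet:1
Hapax count = 4; token count = 15.
Ratio = 4 / 15 = 0.27

0.27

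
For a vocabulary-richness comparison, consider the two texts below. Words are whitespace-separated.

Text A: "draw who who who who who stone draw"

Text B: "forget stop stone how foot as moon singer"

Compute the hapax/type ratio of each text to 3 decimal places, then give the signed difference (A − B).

-0.667

A: hapax=1, V=3, ratio=0.333
B: hapax=8, V=8, ratio=1.000
Difference = 0.333 − 1.000 = -0.667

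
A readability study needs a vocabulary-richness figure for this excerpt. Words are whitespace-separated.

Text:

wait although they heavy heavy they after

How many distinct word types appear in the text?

Distinct types: {after, although, heavy, they, wait}
V = 5

5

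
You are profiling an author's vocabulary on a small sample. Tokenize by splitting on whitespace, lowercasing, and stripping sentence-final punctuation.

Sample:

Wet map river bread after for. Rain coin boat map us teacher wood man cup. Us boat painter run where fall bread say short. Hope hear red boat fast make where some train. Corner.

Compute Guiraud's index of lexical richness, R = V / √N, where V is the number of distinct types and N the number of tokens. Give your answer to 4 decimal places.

4.8020

N = 34, V = 28.
√N = 5.830952
R = 28 / 5.830952 = 4.8020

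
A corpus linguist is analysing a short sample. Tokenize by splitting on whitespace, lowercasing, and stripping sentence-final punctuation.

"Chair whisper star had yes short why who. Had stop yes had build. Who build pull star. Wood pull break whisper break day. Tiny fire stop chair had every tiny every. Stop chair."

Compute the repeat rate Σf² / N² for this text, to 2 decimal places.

0.07

Frequencies: had:4, chair:3, stop:3, whisper:2, star:2, yes:2, who:2, build:2, pull:2, break:2, tiny:2, every:2, short:1, why:1, wood:1, day:1, fire:1
Σf² = 75; N² = 1089
Repeat rate = 75 / 1089 = 0.07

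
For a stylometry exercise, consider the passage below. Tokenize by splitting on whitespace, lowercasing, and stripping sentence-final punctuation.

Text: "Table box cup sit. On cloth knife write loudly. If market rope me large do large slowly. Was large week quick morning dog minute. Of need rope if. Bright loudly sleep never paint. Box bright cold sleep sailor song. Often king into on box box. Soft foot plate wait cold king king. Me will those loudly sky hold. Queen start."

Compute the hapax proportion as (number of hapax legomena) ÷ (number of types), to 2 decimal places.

Frequencies: box:4, loudly:3, large:3, king:3, on:2, if:2, rope:2, me:2, bright:2, sleep:2, cold:2, table:1, cup:1, sit:1, cloth:1, knife:1, write:1, market:1, do:1, slowly:1, … (24 more, each freq 1)
Hapax count = 33; type count = 44.
Ratio = 33 / 44 = 0.75

0.75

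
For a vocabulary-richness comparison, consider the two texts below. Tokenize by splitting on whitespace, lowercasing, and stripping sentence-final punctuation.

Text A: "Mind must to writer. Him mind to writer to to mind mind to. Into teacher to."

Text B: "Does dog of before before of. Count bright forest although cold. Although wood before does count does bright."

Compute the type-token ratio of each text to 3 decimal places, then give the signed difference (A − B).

TTR(A) = 7/16 = 0.438
TTR(B) = 10/18 = 0.556
Difference = 0.438 − 0.556 = -0.118

-0.118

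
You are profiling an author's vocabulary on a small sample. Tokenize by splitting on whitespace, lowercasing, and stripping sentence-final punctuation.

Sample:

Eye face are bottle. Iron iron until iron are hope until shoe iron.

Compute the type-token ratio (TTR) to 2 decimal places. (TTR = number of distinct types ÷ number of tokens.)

N = 13 tokens, V = 8 types.
TTR = V / N = 8 / 13 = 0.62

0.62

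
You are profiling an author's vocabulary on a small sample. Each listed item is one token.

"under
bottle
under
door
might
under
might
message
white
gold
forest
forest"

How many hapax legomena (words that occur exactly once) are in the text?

Frequencies: under:3, might:2, forest:2, bottle:1, door:1, message:1, white:1, gold:1
Hapax (freq=1): bottle, door, gold, message, white

5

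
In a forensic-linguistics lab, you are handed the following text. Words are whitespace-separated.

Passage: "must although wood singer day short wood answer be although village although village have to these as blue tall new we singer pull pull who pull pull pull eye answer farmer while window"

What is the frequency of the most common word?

5

Frequencies: pull:5, although:3, wood:2, singer:2, answer:2, village:2, must:1, day:1, short:1, be:1, have:1, to:1, these:1, as:1, blue:1, tall:1, new:1, we:1, who:1, eye:1, … (3 more, each freq 1)
Most common: 'pull' with frequency 5.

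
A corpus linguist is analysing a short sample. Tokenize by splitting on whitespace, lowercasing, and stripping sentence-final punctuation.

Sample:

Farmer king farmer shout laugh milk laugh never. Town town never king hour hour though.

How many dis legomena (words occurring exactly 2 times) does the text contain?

6

Frequencies: farmer:2, king:2, laugh:2, never:2, town:2, hour:2, shout:1, milk:1, though:1
Words with frequency 2: farmer, hour, king, laugh, never, town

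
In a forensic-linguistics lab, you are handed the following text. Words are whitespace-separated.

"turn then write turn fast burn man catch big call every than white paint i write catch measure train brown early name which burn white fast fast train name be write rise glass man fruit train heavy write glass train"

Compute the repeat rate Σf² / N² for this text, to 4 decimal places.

Frequencies: write:4, train:4, fast:3, turn:2, burn:2, man:2, catch:2, white:2, name:2, glass:2, then:1, big:1, call:1, every:1, than:1, paint:1, i:1, measure:1, brown:1, early:1, … (5 more, each freq 1)
Σf² = 84; N² = 1600
Repeat rate = 84 / 1600 = 0.0525

0.0525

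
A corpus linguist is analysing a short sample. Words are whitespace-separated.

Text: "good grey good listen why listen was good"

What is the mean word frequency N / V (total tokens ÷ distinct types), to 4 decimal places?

N = 8 tokens, V = 5 types.
Mean frequency = N / V = 8 / 5 = 1.6000

1.6000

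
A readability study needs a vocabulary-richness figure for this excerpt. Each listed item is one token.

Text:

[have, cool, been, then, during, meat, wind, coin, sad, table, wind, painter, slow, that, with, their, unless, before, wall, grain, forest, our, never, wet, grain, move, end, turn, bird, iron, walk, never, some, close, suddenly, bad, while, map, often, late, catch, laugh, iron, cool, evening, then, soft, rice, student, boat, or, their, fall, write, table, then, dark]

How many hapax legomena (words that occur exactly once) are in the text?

40

Frequencies: then:3, cool:2, wind:2, table:2, their:2, grain:2, never:2, iron:2, have:1, been:1, during:1, meat:1, coin:1, sad:1, painter:1, slow:1, that:1, with:1, unless:1, before:1, … (28 more, each freq 1)
Hapax (freq=1): bad, been, before, bird, boat, catch, close, coin, dark, during, end, evening, fall, forest, have, late, laugh, map, meat, move, often, or, our, painter, rice, sad, slow, soft, some, student, suddenly, that, turn, unless, walk, wall, wet, while, with, write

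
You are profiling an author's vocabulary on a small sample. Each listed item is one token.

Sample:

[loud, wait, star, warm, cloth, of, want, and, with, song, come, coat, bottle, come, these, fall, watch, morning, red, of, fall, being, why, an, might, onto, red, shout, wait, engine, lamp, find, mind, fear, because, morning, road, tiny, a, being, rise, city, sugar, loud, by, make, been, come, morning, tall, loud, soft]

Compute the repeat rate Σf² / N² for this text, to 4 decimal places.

Frequencies: loud:3, come:3, morning:3, wait:2, of:2, fall:2, red:2, being:2, star:1, warm:1, cloth:1, want:1, and:1, with:1, song:1, coat:1, bottle:1, these:1, watch:1, why:1, … (21 more, each freq 1)
Σf² = 80; N² = 2704
Repeat rate = 80 / 2704 = 0.0296

0.0296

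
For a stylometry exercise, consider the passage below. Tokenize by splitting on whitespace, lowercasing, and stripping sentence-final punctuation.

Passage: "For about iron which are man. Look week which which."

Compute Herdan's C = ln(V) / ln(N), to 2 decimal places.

0.90

N = 10, V = 8.
ln(V) = 2.079442, ln(N) = 2.302585
C = 2.079442 / 2.302585 = 0.90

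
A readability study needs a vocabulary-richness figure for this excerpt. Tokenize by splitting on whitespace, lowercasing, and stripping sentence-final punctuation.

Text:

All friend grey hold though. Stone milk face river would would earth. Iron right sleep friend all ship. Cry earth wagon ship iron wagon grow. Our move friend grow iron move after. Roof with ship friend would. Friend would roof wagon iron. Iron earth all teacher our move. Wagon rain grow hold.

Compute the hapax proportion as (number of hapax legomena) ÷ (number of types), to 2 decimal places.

Frequencies: friend:5, iron:5, would:4, wagon:4, all:3, earth:3, ship:3, grow:3, move:3, hold:2, our:2, roof:2, grey:1, though:1, stone:1, milk:1, face:1, river:1, right:1, sleep:1, … (5 more, each freq 1)
Hapax count = 13; type count = 25.
Ratio = 13 / 25 = 0.52

0.52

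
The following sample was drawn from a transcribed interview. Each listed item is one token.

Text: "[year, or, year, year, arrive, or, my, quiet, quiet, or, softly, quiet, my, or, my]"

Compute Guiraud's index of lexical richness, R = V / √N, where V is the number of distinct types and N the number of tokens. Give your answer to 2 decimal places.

N = 15, V = 6.
√N = 3.872983
R = 6 / 3.872983 = 1.55

1.55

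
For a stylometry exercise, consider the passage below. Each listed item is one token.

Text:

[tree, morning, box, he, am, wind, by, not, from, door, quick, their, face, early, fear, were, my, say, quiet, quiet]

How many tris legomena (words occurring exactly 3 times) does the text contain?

Frequencies: quiet:2, tree:1, morning:1, box:1, he:1, am:1, wind:1, by:1, not:1, from:1, door:1, quick:1, their:1, face:1, early:1, fear:1, were:1, my:1, say:1
Words with frequency 3: (none)

0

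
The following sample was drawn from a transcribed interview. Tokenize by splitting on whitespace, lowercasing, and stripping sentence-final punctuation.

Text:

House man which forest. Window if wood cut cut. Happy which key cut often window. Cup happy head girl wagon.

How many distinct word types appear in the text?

Distinct types: {cup, cut, forest, girl, happy, head, house, if, key, man, often, wagon, which, window, wood}
V = 15

15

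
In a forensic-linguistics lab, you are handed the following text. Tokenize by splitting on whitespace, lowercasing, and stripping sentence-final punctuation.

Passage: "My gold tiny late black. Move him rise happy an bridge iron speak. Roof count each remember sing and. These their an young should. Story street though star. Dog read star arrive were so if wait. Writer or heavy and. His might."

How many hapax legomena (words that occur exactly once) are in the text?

36

Frequencies: an:2, and:2, star:2, my:1, gold:1, tiny:1, late:1, black:1, move:1, him:1, rise:1, happy:1, bridge:1, iron:1, speak:1, roof:1, count:1, each:1, remember:1, sing:1, … (19 more, each freq 1)
Hapax (freq=1): arrive, black, bridge, count, dog, each, gold, happy, heavy, him, his, if, iron, late, might, move, my, or, read, remember, rise, roof, should, sing, so, speak, story, street, their, these, though, tiny, wait, were, writer, young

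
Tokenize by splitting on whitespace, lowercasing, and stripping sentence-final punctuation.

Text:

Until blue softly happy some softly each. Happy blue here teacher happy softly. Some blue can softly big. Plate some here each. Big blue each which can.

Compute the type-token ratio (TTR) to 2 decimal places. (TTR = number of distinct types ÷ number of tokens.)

N = 27 tokens, V = 12 types.
TTR = V / N = 12 / 27 = 0.44

0.44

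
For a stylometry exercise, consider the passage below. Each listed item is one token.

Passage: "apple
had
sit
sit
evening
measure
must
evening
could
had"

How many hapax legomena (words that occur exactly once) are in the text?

Frequencies: had:2, sit:2, evening:2, apple:1, measure:1, must:1, could:1
Hapax (freq=1): apple, could, measure, must

4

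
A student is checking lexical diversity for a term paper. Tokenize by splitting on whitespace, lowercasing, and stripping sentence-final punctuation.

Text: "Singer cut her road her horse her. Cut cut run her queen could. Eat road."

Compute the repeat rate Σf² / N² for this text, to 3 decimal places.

Frequencies: her:4, cut:3, road:2, singer:1, horse:1, run:1, queen:1, could:1, eat:1
Σf² = 35; N² = 225
Repeat rate = 35 / 225 = 0.156

0.156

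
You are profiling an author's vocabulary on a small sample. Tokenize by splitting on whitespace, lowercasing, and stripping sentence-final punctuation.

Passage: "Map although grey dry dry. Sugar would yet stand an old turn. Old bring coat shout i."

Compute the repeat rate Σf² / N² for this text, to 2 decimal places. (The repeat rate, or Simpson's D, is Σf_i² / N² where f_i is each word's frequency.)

0.07

Frequencies: dry:2, old:2, map:1, although:1, grey:1, sugar:1, would:1, yet:1, stand:1, an:1, turn:1, bring:1, coat:1, shout:1, i:1
Σf² = 21; N² = 289
Repeat rate = 21 / 289 = 0.07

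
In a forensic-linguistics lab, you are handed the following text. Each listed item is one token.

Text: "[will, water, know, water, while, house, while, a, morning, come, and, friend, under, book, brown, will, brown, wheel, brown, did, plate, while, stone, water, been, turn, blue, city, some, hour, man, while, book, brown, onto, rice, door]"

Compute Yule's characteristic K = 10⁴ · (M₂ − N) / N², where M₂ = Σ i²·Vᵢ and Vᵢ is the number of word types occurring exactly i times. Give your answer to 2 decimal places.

248.36

Frequencies: while:4, brown:4, water:3, will:2, book:2, know:1, house:1, a:1, morning:1, come:1, and:1, friend:1, under:1, wheel:1, did:1, plate:1, stone:1, been:1, turn:1, blue:1, … (7 more, each freq 1)
N = 37. Frequency spectrum: V_1=22, V_2=2, V_3=1, V_4=2
M₂ = 1²·22 + 2²·2 + 3²·1 + 4²·2 = 71
K = 10000 × (71 − 37) / 37² = 248.36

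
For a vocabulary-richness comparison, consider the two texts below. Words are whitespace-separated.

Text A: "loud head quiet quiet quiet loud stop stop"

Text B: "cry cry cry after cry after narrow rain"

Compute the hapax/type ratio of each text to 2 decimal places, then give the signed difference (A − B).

-0.25

A: hapax=1, V=4, ratio=0.25
B: hapax=2, V=4, ratio=0.50
Difference = 0.25 − 0.50 = -0.25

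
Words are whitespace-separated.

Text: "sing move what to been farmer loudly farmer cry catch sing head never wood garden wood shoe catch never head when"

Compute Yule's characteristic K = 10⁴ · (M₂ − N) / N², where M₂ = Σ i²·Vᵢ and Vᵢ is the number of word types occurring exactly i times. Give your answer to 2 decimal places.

272.11

Frequencies: sing:2, farmer:2, catch:2, head:2, never:2, wood:2, move:1, what:1, to:1, been:1, loudly:1, cry:1, garden:1, shoe:1, when:1
N = 21. Frequency spectrum: V_1=9, V_2=6
M₂ = 1²·9 + 2²·6 = 33
K = 10000 × (33 − 21) / 21² = 272.11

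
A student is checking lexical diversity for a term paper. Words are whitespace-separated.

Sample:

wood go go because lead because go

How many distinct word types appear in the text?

Distinct types: {because, go, lead, wood}
V = 4

4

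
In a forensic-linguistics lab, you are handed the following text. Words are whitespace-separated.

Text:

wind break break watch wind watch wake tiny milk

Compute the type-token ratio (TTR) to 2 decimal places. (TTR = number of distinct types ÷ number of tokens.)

N = 9 tokens, V = 6 types.
TTR = V / N = 6 / 9 = 0.67

0.67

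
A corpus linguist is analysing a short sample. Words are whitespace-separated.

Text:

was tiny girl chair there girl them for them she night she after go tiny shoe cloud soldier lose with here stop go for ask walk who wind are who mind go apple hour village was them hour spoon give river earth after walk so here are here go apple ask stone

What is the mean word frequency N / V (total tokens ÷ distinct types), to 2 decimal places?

1.58

N = 52 tokens, V = 33 types.
Mean frequency = N / V = 52 / 33 = 1.58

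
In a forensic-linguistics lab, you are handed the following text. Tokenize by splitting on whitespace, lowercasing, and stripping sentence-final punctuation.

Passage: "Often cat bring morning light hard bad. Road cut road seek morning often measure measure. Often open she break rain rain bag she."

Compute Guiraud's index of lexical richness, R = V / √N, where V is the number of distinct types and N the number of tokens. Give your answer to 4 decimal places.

3.3362

N = 23, V = 16.
√N = 4.795832
R = 16 / 4.795832 = 3.3362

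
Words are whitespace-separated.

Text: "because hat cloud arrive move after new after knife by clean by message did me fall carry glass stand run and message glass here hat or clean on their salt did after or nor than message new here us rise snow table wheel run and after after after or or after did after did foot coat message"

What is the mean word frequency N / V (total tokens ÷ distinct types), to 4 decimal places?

1.7273

N = 57 tokens, V = 33 types.
Mean frequency = N / V = 57 / 33 = 1.7273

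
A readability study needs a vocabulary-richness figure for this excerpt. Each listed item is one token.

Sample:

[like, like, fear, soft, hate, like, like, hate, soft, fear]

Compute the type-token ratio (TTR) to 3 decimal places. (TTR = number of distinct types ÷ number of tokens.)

N = 10 tokens, V = 4 types.
TTR = V / N = 4 / 10 = 0.400

0.400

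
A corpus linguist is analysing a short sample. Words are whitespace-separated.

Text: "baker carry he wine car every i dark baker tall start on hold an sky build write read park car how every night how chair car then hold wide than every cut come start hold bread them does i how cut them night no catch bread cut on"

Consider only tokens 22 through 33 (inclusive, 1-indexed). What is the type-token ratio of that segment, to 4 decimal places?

Segment tokens 22–33: every, night, how, chair, car, then, hold, wide, than, every, cut, come
Segment N = 12, segment V = 11.
TTR = 11 / 12 = 0.9167

0.9167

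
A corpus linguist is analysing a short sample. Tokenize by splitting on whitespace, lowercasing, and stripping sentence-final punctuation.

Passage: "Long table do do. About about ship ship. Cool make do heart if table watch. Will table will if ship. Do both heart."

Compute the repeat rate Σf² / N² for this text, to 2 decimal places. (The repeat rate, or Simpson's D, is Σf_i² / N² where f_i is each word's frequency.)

Frequencies: do:4, table:3, ship:3, about:2, heart:2, if:2, will:2, long:1, cool:1, make:1, watch:1, both:1
Σf² = 55; N² = 529
Repeat rate = 55 / 529 = 0.10

0.10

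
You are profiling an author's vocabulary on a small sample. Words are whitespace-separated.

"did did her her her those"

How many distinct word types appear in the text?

3

Distinct types: {did, her, those}
V = 3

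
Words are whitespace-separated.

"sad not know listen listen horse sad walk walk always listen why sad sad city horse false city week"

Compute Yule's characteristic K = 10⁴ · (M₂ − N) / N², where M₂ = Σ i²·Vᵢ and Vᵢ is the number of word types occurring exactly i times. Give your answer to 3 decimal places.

Frequencies: sad:4, listen:3, horse:2, walk:2, city:2, not:1, know:1, always:1, why:1, false:1, week:1
N = 19. Frequency spectrum: V_1=6, V_2=3, V_3=1, V_4=1
M₂ = 1²·6 + 2²·3 + 3²·1 + 4²·1 = 43
K = 10000 × (43 − 19) / 19² = 664.820

664.820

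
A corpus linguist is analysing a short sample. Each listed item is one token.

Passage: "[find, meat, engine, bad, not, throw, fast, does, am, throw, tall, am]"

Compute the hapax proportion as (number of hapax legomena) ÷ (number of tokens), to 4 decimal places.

0.6667

Frequencies: throw:2, am:2, find:1, meat:1, engine:1, bad:1, not:1, fast:1, does:1, tall:1
Hapax count = 8; token count = 12.
Ratio = 8 / 12 = 0.6667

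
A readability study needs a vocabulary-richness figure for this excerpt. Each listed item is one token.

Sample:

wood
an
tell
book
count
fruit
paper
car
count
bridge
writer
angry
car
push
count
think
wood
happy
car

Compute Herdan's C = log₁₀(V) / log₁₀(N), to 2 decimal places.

N = 19, V = 14.
log₁₀(V) = 1.146128, log₁₀(N) = 1.278754
C = 1.146128 / 1.278754 = 0.90

0.90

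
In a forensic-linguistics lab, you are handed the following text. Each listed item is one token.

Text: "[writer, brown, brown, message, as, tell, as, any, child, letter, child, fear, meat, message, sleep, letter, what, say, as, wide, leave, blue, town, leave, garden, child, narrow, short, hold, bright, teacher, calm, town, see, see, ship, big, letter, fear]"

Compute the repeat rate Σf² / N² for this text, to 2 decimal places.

0.05

Frequencies: as:3, child:3, letter:3, brown:2, message:2, fear:2, leave:2, town:2, see:2, writer:1, tell:1, any:1, meat:1, sleep:1, what:1, say:1, wide:1, blue:1, garden:1, narrow:1, … (7 more, each freq 1)
Σf² = 69; N² = 1521
Repeat rate = 69 / 1521 = 0.05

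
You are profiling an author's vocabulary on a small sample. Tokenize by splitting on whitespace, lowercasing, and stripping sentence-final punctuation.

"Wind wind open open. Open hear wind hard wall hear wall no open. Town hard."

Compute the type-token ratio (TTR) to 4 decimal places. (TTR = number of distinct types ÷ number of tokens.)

N = 15 tokens, V = 7 types.
TTR = V / N = 7 / 15 = 0.4667

0.4667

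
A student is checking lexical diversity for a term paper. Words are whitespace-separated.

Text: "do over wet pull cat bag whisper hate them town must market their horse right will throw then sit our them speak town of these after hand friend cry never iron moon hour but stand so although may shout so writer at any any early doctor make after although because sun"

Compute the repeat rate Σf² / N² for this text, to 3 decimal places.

0.024

Frequencies: them:2, town:2, after:2, so:2, although:2, any:2, do:1, over:1, wet:1, pull:1, cat:1, bag:1, whisper:1, hate:1, must:1, market:1, their:1, horse:1, right:1, will:1, … (25 more, each freq 1)
Σf² = 63; N² = 2601
Repeat rate = 63 / 2601 = 0.024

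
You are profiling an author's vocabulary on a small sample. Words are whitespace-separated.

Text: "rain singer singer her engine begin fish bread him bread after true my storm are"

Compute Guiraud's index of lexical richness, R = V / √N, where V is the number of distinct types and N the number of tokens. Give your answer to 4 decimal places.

N = 15, V = 13.
√N = 3.872983
R = 13 / 3.872983 = 3.3566

3.3566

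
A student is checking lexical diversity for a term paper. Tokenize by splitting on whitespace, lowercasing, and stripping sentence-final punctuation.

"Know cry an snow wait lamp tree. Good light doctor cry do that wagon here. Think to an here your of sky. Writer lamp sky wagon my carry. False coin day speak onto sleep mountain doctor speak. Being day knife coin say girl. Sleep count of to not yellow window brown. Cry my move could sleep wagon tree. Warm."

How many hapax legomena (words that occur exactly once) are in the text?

26

Frequencies: cry:3, wagon:3, sleep:3, an:2, lamp:2, tree:2, doctor:2, here:2, to:2, of:2, sky:2, my:2, coin:2, day:2, speak:2, know:1, snow:1, wait:1, good:1, light:1, … (21 more, each freq 1)
Hapax (freq=1): being, brown, carry, could, count, do, false, girl, good, knife, know, light, mountain, move, not, onto, say, snow, that, think, wait, warm, window, writer, yellow, your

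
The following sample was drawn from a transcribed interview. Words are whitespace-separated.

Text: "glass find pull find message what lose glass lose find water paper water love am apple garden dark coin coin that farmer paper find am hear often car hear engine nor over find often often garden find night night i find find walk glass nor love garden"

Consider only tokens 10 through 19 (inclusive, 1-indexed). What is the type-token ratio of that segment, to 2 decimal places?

0.90

Segment tokens 10–19: find, water, paper, water, love, am, apple, garden, dark, coin
Segment N = 10, segment V = 9.
TTR = 9 / 10 = 0.90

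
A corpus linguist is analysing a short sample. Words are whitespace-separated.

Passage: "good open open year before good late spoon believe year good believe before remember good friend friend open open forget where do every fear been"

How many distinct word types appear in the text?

15

Distinct types: {been, before, believe, do, every, fear, forget, friend, good, late, open, remember, spoon, where, year}
V = 15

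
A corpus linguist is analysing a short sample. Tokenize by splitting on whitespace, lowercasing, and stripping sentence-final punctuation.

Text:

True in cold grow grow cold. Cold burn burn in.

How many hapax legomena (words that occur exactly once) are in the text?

Frequencies: cold:3, in:2, grow:2, burn:2, true:1
Hapax (freq=1): true

1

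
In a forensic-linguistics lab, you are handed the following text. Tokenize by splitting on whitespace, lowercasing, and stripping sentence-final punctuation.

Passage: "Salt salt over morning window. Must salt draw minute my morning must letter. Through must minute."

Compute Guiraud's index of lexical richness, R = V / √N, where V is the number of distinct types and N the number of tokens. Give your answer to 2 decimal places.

2.50

N = 16, V = 10.
√N = 4.000000
R = 10 / 4.000000 = 2.50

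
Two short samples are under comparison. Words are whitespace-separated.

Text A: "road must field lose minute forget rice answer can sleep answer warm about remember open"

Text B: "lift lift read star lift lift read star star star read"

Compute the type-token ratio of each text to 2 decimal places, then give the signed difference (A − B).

0.66

TTR(A) = 14/15 = 0.93
TTR(B) = 3/11 = 0.27
Difference = 0.93 − 0.27 = 0.66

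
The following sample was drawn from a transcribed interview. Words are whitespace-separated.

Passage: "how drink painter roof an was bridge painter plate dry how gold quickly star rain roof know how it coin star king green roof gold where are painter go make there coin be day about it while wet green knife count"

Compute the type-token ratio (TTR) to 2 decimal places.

0.73

N = 41 tokens, V = 30 types.
TTR = V / N = 30 / 41 = 0.73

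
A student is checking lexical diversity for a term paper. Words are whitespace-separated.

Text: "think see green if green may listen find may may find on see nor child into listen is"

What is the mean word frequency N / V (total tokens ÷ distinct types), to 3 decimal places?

N = 18 tokens, V = 12 types.
Mean frequency = N / V = 18 / 12 = 1.500

1.500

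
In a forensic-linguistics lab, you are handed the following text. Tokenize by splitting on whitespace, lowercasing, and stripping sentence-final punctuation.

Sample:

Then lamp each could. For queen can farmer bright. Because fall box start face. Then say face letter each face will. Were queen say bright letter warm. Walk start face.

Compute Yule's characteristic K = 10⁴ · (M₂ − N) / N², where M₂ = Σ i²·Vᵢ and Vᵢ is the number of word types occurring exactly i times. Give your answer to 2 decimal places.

Frequencies: face:4, then:2, each:2, queen:2, bright:2, start:2, say:2, letter:2, lamp:1, could:1, for:1, can:1, farmer:1, because:1, fall:1, box:1, will:1, were:1, warm:1, walk:1
N = 30. Frequency spectrum: V_1=12, V_2=7, V_4=1
M₂ = 1²·12 + 2²·7 + 4²·1 = 56
K = 10000 × (56 − 30) / 30² = 288.89

288.89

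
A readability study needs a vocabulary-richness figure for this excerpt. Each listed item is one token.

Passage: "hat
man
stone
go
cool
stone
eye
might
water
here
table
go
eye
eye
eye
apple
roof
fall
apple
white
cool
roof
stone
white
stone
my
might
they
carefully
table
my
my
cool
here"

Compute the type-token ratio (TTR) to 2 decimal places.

N = 34 tokens, V = 17 types.
TTR = V / N = 17 / 34 = 0.50

0.50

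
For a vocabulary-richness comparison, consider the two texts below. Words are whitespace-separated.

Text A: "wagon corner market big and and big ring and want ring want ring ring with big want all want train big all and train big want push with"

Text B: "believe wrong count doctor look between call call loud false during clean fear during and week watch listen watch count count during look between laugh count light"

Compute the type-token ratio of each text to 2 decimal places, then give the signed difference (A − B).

-0.28

TTR(A) = 11/28 = 0.39
TTR(B) = 18/27 = 0.67
Difference = 0.39 − 0.67 = -0.28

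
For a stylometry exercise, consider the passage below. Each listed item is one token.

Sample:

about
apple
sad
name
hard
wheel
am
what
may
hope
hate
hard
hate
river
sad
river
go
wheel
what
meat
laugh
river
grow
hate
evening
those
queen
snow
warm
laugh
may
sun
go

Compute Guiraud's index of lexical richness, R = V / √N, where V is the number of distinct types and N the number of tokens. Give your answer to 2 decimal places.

3.83

N = 33, V = 22.
√N = 5.744563
R = 22 / 5.744563 = 3.83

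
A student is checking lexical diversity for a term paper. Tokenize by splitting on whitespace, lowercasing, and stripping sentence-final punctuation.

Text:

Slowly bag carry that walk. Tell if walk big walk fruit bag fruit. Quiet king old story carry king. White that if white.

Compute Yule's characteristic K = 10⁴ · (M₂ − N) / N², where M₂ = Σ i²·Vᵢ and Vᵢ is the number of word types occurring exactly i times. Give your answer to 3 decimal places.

Frequencies: walk:3, bag:2, carry:2, that:2, if:2, fruit:2, king:2, white:2, slowly:1, tell:1, big:1, quiet:1, old:1, story:1
N = 23. Frequency spectrum: V_1=6, V_2=7, V_3=1
M₂ = 1²·6 + 2²·7 + 3²·1 = 43
K = 10000 × (43 − 23) / 23² = 378.072

378.072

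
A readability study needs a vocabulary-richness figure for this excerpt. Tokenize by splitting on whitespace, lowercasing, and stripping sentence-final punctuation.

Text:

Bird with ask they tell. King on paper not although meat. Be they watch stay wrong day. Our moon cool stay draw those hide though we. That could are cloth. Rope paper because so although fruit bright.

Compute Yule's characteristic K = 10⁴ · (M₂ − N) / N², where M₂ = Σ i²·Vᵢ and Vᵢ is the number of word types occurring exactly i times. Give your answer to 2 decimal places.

Frequencies: they:2, paper:2, although:2, stay:2, bird:1, with:1, ask:1, tell:1, king:1, on:1, not:1, meat:1, be:1, watch:1, wrong:1, day:1, our:1, moon:1, cool:1, draw:1, … (13 more, each freq 1)
N = 37. Frequency spectrum: V_1=29, V_2=4
M₂ = 1²·29 + 2²·4 = 45
K = 10000 × (45 − 37) / 37² = 58.44

58.44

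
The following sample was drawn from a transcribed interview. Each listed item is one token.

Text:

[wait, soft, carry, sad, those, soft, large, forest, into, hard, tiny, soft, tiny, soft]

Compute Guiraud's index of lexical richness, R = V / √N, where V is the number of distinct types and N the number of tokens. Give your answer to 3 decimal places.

2.673

N = 14, V = 10.
√N = 3.741657
R = 10 / 3.741657 = 2.673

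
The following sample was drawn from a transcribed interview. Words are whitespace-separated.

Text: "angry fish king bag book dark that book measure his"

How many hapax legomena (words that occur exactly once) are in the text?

Frequencies: book:2, angry:1, fish:1, king:1, bag:1, dark:1, that:1, measure:1, his:1
Hapax (freq=1): angry, bag, dark, fish, his, king, measure, that

8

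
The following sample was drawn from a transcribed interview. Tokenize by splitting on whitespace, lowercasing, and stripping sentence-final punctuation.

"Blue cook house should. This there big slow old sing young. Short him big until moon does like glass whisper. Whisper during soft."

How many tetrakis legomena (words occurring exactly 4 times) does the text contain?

0

Frequencies: big:2, whisper:2, blue:1, cook:1, house:1, should:1, this:1, there:1, slow:1, old:1, sing:1, young:1, short:1, him:1, until:1, moon:1, does:1, like:1, glass:1, during:1, … (1 more, each freq 1)
Words with frequency 4: (none)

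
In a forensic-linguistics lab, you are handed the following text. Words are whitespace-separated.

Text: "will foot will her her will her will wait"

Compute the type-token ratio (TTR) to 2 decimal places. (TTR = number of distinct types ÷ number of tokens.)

0.44

N = 9 tokens, V = 4 types.
TTR = V / N = 4 / 9 = 0.44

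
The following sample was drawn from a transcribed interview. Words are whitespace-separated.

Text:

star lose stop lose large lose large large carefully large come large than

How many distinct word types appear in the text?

7

Distinct types: {carefully, come, large, lose, star, stop, than}
V = 7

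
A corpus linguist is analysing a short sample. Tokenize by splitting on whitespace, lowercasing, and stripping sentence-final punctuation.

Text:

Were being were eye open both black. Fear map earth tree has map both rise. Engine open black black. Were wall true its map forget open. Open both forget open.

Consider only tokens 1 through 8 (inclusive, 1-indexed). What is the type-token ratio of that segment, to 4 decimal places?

0.8750

Segment tokens 1–8: were, being, were, eye, open, both, black, fear
Segment N = 8, segment V = 7.
TTR = 7 / 8 = 0.8750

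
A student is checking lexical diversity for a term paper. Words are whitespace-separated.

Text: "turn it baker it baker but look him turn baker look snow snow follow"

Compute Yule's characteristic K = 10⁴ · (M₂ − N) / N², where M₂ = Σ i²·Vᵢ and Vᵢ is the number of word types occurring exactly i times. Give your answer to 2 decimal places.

Frequencies: baker:3, turn:2, it:2, look:2, snow:2, but:1, him:1, follow:1
N = 14. Frequency spectrum: V_1=3, V_2=4, V_3=1
M₂ = 1²·3 + 2²·4 + 3²·1 = 28
K = 10000 × (28 − 14) / 14² = 714.29

714.29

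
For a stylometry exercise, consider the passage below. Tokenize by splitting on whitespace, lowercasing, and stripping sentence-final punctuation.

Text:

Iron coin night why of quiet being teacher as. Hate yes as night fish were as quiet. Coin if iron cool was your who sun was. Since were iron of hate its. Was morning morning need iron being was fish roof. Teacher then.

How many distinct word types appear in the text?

25

Distinct types: {as, being, coin, cool, fish, hate, if, iron, its, morning, need, night, of, quiet, roof, since, sun, teacher, then, was, were, who, why, yes, your}
V = 25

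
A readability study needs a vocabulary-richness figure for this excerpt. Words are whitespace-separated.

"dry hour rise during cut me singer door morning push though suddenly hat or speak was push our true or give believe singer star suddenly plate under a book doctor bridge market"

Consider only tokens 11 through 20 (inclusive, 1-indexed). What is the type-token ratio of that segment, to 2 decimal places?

0.90

Segment tokens 11–20: though, suddenly, hat, or, speak, was, push, our, true, or
Segment N = 10, segment V = 9.
TTR = 9 / 10 = 0.90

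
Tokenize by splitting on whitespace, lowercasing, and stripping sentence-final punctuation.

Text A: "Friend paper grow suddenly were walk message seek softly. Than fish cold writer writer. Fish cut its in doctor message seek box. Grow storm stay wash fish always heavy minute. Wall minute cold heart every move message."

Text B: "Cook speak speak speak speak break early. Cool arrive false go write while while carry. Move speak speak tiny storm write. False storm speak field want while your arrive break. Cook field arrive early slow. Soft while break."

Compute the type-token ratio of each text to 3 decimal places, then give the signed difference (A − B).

0.257

TTR(A) = 28/37 = 0.757
TTR(B) = 19/38 = 0.500
Difference = 0.757 − 0.500 = 0.257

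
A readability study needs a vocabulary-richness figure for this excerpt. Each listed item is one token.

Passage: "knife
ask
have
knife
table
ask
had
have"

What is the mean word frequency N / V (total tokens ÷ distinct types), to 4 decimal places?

1.6000

N = 8 tokens, V = 5 types.
Mean frequency = N / V = 8 / 5 = 1.6000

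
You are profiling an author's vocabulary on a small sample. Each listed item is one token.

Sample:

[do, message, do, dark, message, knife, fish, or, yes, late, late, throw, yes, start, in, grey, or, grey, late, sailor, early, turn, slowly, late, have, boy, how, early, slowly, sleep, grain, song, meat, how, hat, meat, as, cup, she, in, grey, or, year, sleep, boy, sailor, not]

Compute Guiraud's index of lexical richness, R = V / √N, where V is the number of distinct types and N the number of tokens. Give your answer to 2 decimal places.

N = 47, V = 29.
√N = 6.855655
R = 29 / 6.855655 = 4.23

4.23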